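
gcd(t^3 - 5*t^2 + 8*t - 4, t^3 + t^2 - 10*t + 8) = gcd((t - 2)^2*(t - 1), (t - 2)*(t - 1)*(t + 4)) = t^2 - 3*t + 2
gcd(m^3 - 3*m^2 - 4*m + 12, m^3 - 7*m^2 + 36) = m^2 - m - 6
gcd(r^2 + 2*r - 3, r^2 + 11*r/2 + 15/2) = r + 3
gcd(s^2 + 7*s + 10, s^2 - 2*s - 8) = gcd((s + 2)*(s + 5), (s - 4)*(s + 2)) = s + 2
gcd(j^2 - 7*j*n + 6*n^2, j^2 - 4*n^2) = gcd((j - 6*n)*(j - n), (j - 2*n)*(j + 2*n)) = 1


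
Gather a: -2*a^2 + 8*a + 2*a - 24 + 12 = -2*a^2 + 10*a - 12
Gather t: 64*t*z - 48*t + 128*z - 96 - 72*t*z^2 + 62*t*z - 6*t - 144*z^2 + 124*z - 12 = t*(-72*z^2 + 126*z - 54) - 144*z^2 + 252*z - 108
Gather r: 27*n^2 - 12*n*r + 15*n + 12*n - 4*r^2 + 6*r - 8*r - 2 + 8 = 27*n^2 + 27*n - 4*r^2 + r*(-12*n - 2) + 6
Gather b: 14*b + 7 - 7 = 14*b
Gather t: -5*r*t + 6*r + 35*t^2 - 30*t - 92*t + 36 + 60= 6*r + 35*t^2 + t*(-5*r - 122) + 96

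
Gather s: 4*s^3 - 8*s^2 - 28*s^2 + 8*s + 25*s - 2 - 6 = 4*s^3 - 36*s^2 + 33*s - 8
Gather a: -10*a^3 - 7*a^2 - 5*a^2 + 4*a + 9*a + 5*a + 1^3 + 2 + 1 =-10*a^3 - 12*a^2 + 18*a + 4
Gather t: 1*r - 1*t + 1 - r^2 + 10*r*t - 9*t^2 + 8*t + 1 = -r^2 + r - 9*t^2 + t*(10*r + 7) + 2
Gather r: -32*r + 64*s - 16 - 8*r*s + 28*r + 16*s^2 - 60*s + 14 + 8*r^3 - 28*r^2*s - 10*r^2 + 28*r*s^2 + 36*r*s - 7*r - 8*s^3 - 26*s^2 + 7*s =8*r^3 + r^2*(-28*s - 10) + r*(28*s^2 + 28*s - 11) - 8*s^3 - 10*s^2 + 11*s - 2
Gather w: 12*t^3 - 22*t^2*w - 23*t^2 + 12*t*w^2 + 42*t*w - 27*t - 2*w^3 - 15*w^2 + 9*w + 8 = 12*t^3 - 23*t^2 - 27*t - 2*w^3 + w^2*(12*t - 15) + w*(-22*t^2 + 42*t + 9) + 8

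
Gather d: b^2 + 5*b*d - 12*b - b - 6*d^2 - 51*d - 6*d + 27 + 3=b^2 - 13*b - 6*d^2 + d*(5*b - 57) + 30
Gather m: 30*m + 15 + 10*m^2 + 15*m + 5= 10*m^2 + 45*m + 20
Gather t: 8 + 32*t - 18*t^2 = -18*t^2 + 32*t + 8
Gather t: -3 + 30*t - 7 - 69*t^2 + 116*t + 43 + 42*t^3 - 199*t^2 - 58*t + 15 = 42*t^3 - 268*t^2 + 88*t + 48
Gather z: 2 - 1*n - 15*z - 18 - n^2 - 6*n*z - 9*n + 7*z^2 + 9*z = -n^2 - 10*n + 7*z^2 + z*(-6*n - 6) - 16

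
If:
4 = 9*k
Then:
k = 4/9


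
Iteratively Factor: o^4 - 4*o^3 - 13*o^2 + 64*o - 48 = (o + 4)*(o^3 - 8*o^2 + 19*o - 12) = (o - 1)*(o + 4)*(o^2 - 7*o + 12) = (o - 4)*(o - 1)*(o + 4)*(o - 3)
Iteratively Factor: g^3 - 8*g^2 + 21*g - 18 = (g - 2)*(g^2 - 6*g + 9) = (g - 3)*(g - 2)*(g - 3)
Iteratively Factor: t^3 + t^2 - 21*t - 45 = (t - 5)*(t^2 + 6*t + 9) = (t - 5)*(t + 3)*(t + 3)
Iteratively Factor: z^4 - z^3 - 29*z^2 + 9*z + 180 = (z - 3)*(z^3 + 2*z^2 - 23*z - 60) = (z - 3)*(z + 3)*(z^2 - z - 20) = (z - 5)*(z - 3)*(z + 3)*(z + 4)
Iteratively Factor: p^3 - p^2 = (p)*(p^2 - p) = p*(p - 1)*(p)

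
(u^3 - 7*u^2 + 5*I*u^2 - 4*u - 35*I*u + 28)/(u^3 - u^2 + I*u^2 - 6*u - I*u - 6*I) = (u^2 + u*(-7 + 4*I) - 28*I)/(u^2 - u - 6)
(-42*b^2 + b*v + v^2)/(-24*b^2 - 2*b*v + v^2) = (7*b + v)/(4*b + v)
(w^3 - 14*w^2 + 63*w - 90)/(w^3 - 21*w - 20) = (w^2 - 9*w + 18)/(w^2 + 5*w + 4)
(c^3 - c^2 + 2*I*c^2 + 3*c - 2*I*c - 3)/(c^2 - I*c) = c - 1 + 3*I - 3*I/c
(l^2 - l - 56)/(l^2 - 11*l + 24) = (l + 7)/(l - 3)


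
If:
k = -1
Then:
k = -1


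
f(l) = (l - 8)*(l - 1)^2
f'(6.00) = 5.00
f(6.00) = -50.00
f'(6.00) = 5.00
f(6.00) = -50.00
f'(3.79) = -15.71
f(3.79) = -32.77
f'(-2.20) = 75.52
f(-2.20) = -104.45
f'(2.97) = -15.94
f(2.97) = -19.52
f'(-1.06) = 41.57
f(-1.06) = -38.45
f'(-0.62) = 30.55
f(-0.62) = -22.62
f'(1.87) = -9.91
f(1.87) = -4.64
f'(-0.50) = 27.75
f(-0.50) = -19.12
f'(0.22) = 12.75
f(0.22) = -4.73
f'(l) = (l - 8)*(2*l - 2) + (l - 1)^2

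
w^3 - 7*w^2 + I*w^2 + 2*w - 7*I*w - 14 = (w - 7)*(w - I)*(w + 2*I)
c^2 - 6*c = c*(c - 6)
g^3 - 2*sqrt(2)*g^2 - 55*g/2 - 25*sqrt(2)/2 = (g - 5*sqrt(2))*(g + sqrt(2)/2)*(g + 5*sqrt(2)/2)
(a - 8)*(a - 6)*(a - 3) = a^3 - 17*a^2 + 90*a - 144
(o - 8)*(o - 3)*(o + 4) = o^3 - 7*o^2 - 20*o + 96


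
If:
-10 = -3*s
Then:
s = 10/3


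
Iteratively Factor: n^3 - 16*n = (n - 4)*(n^2 + 4*n) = (n - 4)*(n + 4)*(n)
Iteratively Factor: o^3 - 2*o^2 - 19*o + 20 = (o - 1)*(o^2 - o - 20) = (o - 5)*(o - 1)*(o + 4)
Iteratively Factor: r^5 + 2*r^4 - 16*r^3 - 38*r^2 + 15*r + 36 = (r + 3)*(r^4 - r^3 - 13*r^2 + r + 12) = (r + 3)^2*(r^3 - 4*r^2 - r + 4) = (r - 1)*(r + 3)^2*(r^2 - 3*r - 4) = (r - 4)*(r - 1)*(r + 3)^2*(r + 1)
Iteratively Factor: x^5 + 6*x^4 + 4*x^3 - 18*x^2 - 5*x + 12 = (x + 1)*(x^4 + 5*x^3 - x^2 - 17*x + 12) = (x - 1)*(x + 1)*(x^3 + 6*x^2 + 5*x - 12) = (x - 1)*(x + 1)*(x + 4)*(x^2 + 2*x - 3) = (x - 1)^2*(x + 1)*(x + 4)*(x + 3)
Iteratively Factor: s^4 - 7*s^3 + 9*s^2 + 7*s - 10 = (s - 2)*(s^3 - 5*s^2 - s + 5) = (s - 5)*(s - 2)*(s^2 - 1) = (s - 5)*(s - 2)*(s - 1)*(s + 1)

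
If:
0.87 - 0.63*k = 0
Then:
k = 1.38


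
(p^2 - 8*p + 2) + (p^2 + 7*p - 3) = 2*p^2 - p - 1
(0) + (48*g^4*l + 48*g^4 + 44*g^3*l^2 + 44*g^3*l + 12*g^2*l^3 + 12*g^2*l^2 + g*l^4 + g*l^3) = 48*g^4*l + 48*g^4 + 44*g^3*l^2 + 44*g^3*l + 12*g^2*l^3 + 12*g^2*l^2 + g*l^4 + g*l^3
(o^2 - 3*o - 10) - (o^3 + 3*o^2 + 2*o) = -o^3 - 2*o^2 - 5*o - 10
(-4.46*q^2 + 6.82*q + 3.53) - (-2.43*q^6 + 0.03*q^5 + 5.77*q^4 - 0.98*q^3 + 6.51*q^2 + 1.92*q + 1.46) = 2.43*q^6 - 0.03*q^5 - 5.77*q^4 + 0.98*q^3 - 10.97*q^2 + 4.9*q + 2.07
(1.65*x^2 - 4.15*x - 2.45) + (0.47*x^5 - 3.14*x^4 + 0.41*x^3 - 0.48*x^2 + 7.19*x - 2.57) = 0.47*x^5 - 3.14*x^4 + 0.41*x^3 + 1.17*x^2 + 3.04*x - 5.02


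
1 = 1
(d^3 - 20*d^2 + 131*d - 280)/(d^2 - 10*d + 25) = (d^2 - 15*d + 56)/(d - 5)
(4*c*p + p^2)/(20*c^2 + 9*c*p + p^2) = p/(5*c + p)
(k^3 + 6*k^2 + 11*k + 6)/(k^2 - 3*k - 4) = (k^2 + 5*k + 6)/(k - 4)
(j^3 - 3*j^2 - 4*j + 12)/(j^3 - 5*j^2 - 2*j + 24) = (j - 2)/(j - 4)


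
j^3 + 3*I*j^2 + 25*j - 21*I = (j - 3*I)*(j - I)*(j + 7*I)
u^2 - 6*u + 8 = (u - 4)*(u - 2)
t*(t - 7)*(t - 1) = t^3 - 8*t^2 + 7*t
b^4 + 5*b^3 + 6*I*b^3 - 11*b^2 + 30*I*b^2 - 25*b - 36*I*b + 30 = (b + 6)*(b + 5*I)*(-I*b + 1)*(I*b - I)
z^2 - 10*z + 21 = (z - 7)*(z - 3)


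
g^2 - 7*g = g*(g - 7)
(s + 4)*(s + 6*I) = s^2 + 4*s + 6*I*s + 24*I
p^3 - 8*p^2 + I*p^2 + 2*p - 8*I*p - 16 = (p - 8)*(p - I)*(p + 2*I)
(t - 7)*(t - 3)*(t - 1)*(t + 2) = t^4 - 9*t^3 + 9*t^2 + 41*t - 42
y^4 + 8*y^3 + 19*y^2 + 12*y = y*(y + 1)*(y + 3)*(y + 4)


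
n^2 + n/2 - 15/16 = (n - 3/4)*(n + 5/4)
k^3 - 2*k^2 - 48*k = k*(k - 8)*(k + 6)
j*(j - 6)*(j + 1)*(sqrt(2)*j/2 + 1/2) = sqrt(2)*j^4/2 - 5*sqrt(2)*j^3/2 + j^3/2 - 3*sqrt(2)*j^2 - 5*j^2/2 - 3*j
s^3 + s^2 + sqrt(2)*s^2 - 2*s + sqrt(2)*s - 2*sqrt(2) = (s - 1)*(s + 2)*(s + sqrt(2))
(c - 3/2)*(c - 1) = c^2 - 5*c/2 + 3/2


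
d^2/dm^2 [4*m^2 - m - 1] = 8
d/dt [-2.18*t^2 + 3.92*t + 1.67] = 3.92 - 4.36*t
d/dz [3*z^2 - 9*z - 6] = 6*z - 9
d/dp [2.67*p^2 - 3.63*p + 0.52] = 5.34*p - 3.63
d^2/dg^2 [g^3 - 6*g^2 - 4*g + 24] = 6*g - 12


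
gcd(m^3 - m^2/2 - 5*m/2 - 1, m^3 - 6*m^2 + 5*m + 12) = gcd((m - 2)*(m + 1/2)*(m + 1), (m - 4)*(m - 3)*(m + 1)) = m + 1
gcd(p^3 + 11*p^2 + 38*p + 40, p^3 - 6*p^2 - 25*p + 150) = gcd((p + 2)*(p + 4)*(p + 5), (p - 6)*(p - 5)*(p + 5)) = p + 5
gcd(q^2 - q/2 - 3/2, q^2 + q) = q + 1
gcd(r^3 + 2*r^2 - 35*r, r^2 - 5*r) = r^2 - 5*r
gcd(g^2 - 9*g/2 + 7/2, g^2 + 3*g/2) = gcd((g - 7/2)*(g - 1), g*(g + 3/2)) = 1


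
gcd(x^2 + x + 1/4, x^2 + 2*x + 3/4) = x + 1/2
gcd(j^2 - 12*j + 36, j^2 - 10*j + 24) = j - 6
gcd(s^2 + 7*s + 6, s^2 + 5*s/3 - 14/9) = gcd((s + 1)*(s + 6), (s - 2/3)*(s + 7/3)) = 1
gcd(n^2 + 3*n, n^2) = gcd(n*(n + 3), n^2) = n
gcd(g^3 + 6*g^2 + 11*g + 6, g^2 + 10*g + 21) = g + 3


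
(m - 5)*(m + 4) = m^2 - m - 20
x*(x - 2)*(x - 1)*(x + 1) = x^4 - 2*x^3 - x^2 + 2*x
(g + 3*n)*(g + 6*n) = g^2 + 9*g*n + 18*n^2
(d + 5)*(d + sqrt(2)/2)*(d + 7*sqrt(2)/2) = d^3 + 5*d^2 + 4*sqrt(2)*d^2 + 7*d/2 + 20*sqrt(2)*d + 35/2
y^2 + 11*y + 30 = (y + 5)*(y + 6)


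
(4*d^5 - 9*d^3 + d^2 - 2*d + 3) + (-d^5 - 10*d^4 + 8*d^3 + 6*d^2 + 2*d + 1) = 3*d^5 - 10*d^4 - d^3 + 7*d^2 + 4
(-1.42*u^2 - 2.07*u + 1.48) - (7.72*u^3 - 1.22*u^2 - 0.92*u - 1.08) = -7.72*u^3 - 0.2*u^2 - 1.15*u + 2.56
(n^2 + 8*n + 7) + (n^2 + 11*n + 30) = 2*n^2 + 19*n + 37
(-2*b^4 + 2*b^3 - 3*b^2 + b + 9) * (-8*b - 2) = 16*b^5 - 12*b^4 + 20*b^3 - 2*b^2 - 74*b - 18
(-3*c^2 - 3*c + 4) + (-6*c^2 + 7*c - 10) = -9*c^2 + 4*c - 6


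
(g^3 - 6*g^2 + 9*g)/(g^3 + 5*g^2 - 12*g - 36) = g*(g - 3)/(g^2 + 8*g + 12)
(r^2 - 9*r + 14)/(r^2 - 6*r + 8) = (r - 7)/(r - 4)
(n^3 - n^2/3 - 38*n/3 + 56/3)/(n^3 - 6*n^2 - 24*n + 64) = (n - 7/3)/(n - 8)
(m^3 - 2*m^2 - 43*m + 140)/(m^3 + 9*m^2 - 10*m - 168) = (m - 5)/(m + 6)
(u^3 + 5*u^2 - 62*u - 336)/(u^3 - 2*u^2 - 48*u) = (u + 7)/u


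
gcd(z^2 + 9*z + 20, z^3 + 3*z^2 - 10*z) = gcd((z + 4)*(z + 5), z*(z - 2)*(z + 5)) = z + 5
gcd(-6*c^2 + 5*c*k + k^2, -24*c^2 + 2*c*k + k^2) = 6*c + k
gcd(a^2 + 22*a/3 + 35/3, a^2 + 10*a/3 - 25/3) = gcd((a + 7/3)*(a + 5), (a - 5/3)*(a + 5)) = a + 5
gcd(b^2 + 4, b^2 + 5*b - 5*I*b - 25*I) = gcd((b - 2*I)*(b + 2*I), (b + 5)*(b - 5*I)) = 1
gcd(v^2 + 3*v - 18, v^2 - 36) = v + 6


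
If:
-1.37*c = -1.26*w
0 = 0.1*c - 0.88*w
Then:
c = 0.00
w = 0.00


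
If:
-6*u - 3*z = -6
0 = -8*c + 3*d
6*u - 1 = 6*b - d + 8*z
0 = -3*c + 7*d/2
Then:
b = 5/6 - 11*z/6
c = 0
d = 0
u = 1 - z/2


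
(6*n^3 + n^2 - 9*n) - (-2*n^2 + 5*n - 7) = 6*n^3 + 3*n^2 - 14*n + 7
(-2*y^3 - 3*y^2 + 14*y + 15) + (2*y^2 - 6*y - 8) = -2*y^3 - y^2 + 8*y + 7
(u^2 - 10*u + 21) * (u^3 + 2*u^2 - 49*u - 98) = u^5 - 8*u^4 - 48*u^3 + 434*u^2 - 49*u - 2058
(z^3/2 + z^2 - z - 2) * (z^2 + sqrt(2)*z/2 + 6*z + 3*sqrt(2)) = z^5/2 + sqrt(2)*z^4/4 + 4*z^4 + 2*sqrt(2)*z^3 + 5*z^3 - 8*z^2 + 5*sqrt(2)*z^2/2 - 12*z - 4*sqrt(2)*z - 6*sqrt(2)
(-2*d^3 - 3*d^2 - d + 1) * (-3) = 6*d^3 + 9*d^2 + 3*d - 3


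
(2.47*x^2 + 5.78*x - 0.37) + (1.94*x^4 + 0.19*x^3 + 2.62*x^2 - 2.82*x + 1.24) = 1.94*x^4 + 0.19*x^3 + 5.09*x^2 + 2.96*x + 0.87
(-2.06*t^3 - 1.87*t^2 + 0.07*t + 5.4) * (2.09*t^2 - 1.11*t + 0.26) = -4.3054*t^5 - 1.6217*t^4 + 1.6864*t^3 + 10.7221*t^2 - 5.9758*t + 1.404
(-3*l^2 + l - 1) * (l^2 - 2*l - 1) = -3*l^4 + 7*l^3 + l + 1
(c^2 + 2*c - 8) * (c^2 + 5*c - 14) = c^4 + 7*c^3 - 12*c^2 - 68*c + 112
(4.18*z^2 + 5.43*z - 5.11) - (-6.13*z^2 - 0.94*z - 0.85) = 10.31*z^2 + 6.37*z - 4.26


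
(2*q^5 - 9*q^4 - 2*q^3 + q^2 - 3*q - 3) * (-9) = -18*q^5 + 81*q^4 + 18*q^3 - 9*q^2 + 27*q + 27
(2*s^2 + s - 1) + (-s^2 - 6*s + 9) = s^2 - 5*s + 8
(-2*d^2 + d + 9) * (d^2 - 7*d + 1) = -2*d^4 + 15*d^3 - 62*d + 9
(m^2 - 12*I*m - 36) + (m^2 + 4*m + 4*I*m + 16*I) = 2*m^2 + 4*m - 8*I*m - 36 + 16*I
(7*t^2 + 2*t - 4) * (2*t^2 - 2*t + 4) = 14*t^4 - 10*t^3 + 16*t^2 + 16*t - 16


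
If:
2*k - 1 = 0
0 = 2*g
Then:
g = 0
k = 1/2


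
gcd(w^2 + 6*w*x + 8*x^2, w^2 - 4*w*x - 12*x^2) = w + 2*x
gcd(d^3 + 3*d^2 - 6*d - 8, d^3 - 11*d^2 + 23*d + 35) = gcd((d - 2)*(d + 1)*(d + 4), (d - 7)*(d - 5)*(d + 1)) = d + 1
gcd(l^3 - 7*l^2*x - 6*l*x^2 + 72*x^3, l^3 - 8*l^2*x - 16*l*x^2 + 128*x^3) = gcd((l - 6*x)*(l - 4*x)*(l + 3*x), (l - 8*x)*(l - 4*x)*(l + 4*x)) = -l + 4*x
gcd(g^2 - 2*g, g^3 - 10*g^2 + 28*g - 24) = g - 2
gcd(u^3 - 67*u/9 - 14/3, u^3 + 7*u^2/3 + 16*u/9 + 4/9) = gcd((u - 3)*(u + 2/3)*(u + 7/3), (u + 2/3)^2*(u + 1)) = u + 2/3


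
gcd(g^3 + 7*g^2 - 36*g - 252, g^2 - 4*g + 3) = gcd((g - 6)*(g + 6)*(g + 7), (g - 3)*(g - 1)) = 1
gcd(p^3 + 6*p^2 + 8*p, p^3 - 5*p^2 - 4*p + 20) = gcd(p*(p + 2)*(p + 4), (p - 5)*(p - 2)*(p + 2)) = p + 2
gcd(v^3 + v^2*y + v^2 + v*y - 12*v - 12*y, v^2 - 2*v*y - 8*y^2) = 1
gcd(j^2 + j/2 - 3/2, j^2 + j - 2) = j - 1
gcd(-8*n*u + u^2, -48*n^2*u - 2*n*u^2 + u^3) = -8*n*u + u^2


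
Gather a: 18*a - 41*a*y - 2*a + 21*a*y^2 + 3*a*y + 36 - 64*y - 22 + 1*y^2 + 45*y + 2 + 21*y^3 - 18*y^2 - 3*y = a*(21*y^2 - 38*y + 16) + 21*y^3 - 17*y^2 - 22*y + 16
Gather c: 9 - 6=3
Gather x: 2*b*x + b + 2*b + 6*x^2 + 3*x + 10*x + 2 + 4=3*b + 6*x^2 + x*(2*b + 13) + 6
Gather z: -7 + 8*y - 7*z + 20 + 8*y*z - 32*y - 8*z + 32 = -24*y + z*(8*y - 15) + 45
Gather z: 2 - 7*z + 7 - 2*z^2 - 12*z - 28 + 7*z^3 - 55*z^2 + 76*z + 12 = 7*z^3 - 57*z^2 + 57*z - 7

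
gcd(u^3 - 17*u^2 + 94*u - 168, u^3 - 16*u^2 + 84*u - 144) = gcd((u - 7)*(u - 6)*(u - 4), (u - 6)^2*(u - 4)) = u^2 - 10*u + 24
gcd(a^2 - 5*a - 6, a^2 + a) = a + 1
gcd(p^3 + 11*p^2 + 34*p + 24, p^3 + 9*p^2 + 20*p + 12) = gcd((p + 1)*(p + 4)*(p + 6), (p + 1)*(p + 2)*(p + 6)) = p^2 + 7*p + 6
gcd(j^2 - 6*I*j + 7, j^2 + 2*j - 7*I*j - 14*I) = j - 7*I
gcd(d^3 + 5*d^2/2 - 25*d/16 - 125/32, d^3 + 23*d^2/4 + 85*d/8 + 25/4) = d^2 + 15*d/4 + 25/8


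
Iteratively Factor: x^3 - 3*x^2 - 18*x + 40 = (x + 4)*(x^2 - 7*x + 10) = (x - 5)*(x + 4)*(x - 2)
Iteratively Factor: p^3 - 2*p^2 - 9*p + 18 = (p - 2)*(p^2 - 9) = (p - 2)*(p + 3)*(p - 3)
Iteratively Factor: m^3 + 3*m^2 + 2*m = (m + 1)*(m^2 + 2*m) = (m + 1)*(m + 2)*(m)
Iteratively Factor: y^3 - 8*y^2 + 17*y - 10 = (y - 5)*(y^2 - 3*y + 2) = (y - 5)*(y - 1)*(y - 2)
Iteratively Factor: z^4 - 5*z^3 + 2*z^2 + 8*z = (z - 4)*(z^3 - z^2 - 2*z) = z*(z - 4)*(z^2 - z - 2) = z*(z - 4)*(z - 2)*(z + 1)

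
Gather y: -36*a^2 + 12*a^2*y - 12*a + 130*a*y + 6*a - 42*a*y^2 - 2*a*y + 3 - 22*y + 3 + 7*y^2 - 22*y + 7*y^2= -36*a^2 - 6*a + y^2*(14 - 42*a) + y*(12*a^2 + 128*a - 44) + 6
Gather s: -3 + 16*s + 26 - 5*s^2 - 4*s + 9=-5*s^2 + 12*s + 32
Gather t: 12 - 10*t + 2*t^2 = 2*t^2 - 10*t + 12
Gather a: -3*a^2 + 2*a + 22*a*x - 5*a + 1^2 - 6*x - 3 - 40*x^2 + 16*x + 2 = -3*a^2 + a*(22*x - 3) - 40*x^2 + 10*x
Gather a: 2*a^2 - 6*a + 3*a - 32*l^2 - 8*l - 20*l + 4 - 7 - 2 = 2*a^2 - 3*a - 32*l^2 - 28*l - 5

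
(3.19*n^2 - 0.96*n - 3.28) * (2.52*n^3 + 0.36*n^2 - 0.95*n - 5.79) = 8.0388*n^5 - 1.2708*n^4 - 11.6417*n^3 - 18.7389*n^2 + 8.6744*n + 18.9912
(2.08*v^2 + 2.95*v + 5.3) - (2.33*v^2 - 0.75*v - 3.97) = -0.25*v^2 + 3.7*v + 9.27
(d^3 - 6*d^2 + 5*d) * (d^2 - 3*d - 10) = d^5 - 9*d^4 + 13*d^3 + 45*d^2 - 50*d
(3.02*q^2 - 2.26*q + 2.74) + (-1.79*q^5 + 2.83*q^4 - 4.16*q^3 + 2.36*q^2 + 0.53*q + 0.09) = -1.79*q^5 + 2.83*q^4 - 4.16*q^3 + 5.38*q^2 - 1.73*q + 2.83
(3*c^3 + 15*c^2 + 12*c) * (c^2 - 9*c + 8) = 3*c^5 - 12*c^4 - 99*c^3 + 12*c^2 + 96*c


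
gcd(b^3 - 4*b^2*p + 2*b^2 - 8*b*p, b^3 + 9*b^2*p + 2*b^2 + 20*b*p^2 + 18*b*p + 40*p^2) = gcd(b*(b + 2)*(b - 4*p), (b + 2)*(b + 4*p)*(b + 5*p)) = b + 2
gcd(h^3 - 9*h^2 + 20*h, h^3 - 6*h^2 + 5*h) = h^2 - 5*h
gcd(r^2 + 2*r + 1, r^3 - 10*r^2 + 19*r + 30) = r + 1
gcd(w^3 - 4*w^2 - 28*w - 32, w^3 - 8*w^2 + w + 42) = w + 2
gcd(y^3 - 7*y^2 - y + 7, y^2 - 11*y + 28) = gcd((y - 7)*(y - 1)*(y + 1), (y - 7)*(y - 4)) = y - 7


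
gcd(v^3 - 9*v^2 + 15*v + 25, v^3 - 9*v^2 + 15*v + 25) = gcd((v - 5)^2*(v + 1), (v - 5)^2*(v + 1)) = v^3 - 9*v^2 + 15*v + 25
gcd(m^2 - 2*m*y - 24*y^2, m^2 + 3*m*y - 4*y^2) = m + 4*y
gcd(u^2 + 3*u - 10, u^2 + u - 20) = u + 5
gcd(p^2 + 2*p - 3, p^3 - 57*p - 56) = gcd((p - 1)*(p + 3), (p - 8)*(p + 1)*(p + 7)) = 1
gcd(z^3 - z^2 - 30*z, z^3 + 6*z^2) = z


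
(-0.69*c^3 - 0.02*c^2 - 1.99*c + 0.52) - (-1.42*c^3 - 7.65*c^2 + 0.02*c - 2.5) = 0.73*c^3 + 7.63*c^2 - 2.01*c + 3.02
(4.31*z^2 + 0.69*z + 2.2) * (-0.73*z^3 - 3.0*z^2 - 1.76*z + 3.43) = -3.1463*z^5 - 13.4337*z^4 - 11.2616*z^3 + 6.9689*z^2 - 1.5053*z + 7.546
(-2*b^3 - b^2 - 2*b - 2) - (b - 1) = -2*b^3 - b^2 - 3*b - 1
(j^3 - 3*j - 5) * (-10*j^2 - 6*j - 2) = -10*j^5 - 6*j^4 + 28*j^3 + 68*j^2 + 36*j + 10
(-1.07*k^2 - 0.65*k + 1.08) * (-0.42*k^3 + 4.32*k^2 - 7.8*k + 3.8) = 0.4494*k^5 - 4.3494*k^4 + 5.0844*k^3 + 5.6696*k^2 - 10.894*k + 4.104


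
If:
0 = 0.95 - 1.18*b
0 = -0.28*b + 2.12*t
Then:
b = 0.81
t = 0.11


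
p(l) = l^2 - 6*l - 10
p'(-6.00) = -18.00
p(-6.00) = 62.00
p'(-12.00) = -30.00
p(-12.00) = 206.00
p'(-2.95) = -11.90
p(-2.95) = 16.40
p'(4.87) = 3.74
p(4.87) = -15.50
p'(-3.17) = -12.34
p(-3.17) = 19.07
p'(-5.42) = -16.84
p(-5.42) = 51.90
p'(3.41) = 0.82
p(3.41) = -18.83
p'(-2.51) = -11.02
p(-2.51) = 11.36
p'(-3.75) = -13.50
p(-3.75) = 26.56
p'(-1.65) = -9.30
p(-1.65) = 2.62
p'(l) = 2*l - 6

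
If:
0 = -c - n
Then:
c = -n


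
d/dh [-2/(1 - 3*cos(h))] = 6*sin(h)/(3*cos(h) - 1)^2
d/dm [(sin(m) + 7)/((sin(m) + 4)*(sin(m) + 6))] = (-14*sin(m) + cos(m)^2 - 47)*cos(m)/((sin(m) + 4)^2*(sin(m) + 6)^2)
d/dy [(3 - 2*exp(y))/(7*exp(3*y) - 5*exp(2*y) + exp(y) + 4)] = ((2*exp(y) - 3)*(21*exp(2*y) - 10*exp(y) + 1) - 14*exp(3*y) + 10*exp(2*y) - 2*exp(y) - 8)*exp(y)/(7*exp(3*y) - 5*exp(2*y) + exp(y) + 4)^2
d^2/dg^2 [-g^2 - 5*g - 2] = -2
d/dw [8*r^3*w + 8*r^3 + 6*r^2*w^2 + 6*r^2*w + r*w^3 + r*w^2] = r*(8*r^2 + 12*r*w + 6*r + 3*w^2 + 2*w)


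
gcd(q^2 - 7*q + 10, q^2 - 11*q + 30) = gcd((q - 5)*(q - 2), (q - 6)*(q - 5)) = q - 5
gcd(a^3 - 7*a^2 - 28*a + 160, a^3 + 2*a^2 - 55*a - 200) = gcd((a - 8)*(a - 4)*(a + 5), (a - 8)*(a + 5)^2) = a^2 - 3*a - 40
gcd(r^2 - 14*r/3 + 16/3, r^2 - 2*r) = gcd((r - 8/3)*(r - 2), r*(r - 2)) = r - 2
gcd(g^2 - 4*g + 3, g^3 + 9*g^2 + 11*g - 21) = g - 1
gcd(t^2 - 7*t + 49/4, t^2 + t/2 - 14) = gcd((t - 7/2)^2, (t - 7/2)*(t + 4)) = t - 7/2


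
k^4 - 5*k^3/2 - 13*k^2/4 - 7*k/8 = k*(k - 7/2)*(k + 1/2)^2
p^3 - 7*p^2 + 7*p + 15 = (p - 5)*(p - 3)*(p + 1)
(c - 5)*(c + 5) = c^2 - 25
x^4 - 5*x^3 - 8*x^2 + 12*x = x*(x - 6)*(x - 1)*(x + 2)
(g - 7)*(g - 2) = g^2 - 9*g + 14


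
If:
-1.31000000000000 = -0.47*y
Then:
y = 2.79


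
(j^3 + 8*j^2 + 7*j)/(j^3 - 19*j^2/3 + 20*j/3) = 3*(j^2 + 8*j + 7)/(3*j^2 - 19*j + 20)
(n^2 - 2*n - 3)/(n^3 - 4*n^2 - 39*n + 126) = (n + 1)/(n^2 - n - 42)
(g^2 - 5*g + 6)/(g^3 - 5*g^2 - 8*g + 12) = (g^2 - 5*g + 6)/(g^3 - 5*g^2 - 8*g + 12)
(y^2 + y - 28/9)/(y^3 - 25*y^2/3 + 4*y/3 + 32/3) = (y + 7/3)/(y^2 - 7*y - 8)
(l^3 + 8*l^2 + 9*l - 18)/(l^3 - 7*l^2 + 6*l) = (l^2 + 9*l + 18)/(l*(l - 6))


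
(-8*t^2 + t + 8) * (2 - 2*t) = 16*t^3 - 18*t^2 - 14*t + 16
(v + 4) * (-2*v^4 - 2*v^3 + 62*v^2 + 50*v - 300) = -2*v^5 - 10*v^4 + 54*v^3 + 298*v^2 - 100*v - 1200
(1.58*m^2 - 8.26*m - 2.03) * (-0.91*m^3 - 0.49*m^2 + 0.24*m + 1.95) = -1.4378*m^5 + 6.7424*m^4 + 6.2739*m^3 + 2.0933*m^2 - 16.5942*m - 3.9585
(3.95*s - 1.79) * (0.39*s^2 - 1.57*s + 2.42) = 1.5405*s^3 - 6.8996*s^2 + 12.3693*s - 4.3318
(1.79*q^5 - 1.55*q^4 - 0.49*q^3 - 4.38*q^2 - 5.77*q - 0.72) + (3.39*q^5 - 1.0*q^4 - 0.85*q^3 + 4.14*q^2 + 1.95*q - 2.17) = 5.18*q^5 - 2.55*q^4 - 1.34*q^3 - 0.24*q^2 - 3.82*q - 2.89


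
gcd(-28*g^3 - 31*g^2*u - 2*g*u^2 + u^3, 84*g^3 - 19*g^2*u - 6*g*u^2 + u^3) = -28*g^2 - 3*g*u + u^2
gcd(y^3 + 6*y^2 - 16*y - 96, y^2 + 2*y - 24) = y^2 + 2*y - 24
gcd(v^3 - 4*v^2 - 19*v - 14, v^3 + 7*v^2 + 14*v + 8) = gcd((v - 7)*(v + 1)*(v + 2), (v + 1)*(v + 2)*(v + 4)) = v^2 + 3*v + 2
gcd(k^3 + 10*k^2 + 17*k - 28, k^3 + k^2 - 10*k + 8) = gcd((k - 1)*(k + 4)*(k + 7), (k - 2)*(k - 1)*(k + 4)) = k^2 + 3*k - 4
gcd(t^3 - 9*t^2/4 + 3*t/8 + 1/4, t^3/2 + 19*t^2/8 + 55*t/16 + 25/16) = 1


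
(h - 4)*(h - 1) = h^2 - 5*h + 4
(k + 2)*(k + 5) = k^2 + 7*k + 10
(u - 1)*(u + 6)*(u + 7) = u^3 + 12*u^2 + 29*u - 42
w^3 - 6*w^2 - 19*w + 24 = (w - 8)*(w - 1)*(w + 3)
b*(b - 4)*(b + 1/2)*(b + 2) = b^4 - 3*b^3/2 - 9*b^2 - 4*b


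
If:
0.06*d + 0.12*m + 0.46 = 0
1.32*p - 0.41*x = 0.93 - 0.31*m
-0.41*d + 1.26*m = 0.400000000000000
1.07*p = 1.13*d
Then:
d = -5.03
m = -1.32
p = -5.31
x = -20.36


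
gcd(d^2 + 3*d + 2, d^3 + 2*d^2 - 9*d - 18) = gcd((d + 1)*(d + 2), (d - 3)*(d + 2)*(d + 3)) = d + 2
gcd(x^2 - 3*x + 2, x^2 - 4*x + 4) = x - 2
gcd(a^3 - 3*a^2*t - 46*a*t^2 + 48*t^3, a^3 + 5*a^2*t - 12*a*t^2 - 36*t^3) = a + 6*t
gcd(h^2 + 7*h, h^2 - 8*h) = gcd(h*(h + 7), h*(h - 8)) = h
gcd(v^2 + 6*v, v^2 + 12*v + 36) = v + 6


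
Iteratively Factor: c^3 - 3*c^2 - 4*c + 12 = (c - 2)*(c^2 - c - 6) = (c - 3)*(c - 2)*(c + 2)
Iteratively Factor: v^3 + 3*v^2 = (v)*(v^2 + 3*v) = v^2*(v + 3)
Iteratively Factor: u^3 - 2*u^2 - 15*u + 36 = (u - 3)*(u^2 + u - 12) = (u - 3)*(u + 4)*(u - 3)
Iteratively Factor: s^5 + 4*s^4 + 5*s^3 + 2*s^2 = (s)*(s^4 + 4*s^3 + 5*s^2 + 2*s) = s*(s + 1)*(s^3 + 3*s^2 + 2*s) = s*(s + 1)*(s + 2)*(s^2 + s) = s*(s + 1)^2*(s + 2)*(s)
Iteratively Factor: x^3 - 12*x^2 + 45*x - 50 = (x - 5)*(x^2 - 7*x + 10) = (x - 5)^2*(x - 2)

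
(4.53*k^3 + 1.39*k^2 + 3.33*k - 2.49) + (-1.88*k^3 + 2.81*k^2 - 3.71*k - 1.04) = 2.65*k^3 + 4.2*k^2 - 0.38*k - 3.53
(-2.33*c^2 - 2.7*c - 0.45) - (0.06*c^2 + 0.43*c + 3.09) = -2.39*c^2 - 3.13*c - 3.54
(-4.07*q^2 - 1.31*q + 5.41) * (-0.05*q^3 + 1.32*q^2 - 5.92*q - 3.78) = 0.2035*q^5 - 5.3069*q^4 + 22.0947*q^3 + 30.281*q^2 - 27.0754*q - 20.4498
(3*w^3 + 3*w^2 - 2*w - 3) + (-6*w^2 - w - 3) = 3*w^3 - 3*w^2 - 3*w - 6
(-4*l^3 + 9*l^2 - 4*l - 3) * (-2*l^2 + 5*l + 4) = 8*l^5 - 38*l^4 + 37*l^3 + 22*l^2 - 31*l - 12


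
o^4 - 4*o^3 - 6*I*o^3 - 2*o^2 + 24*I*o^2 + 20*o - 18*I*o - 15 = (o - 3)*(o - 1)*(o - 5*I)*(o - I)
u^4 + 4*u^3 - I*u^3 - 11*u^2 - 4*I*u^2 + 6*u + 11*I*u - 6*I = (u - 1)^2*(u + 6)*(u - I)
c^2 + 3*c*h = c*(c + 3*h)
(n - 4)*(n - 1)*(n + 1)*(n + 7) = n^4 + 3*n^3 - 29*n^2 - 3*n + 28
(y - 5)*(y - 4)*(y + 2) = y^3 - 7*y^2 + 2*y + 40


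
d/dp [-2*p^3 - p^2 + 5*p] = -6*p^2 - 2*p + 5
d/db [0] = 0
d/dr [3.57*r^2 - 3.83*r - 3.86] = 7.14*r - 3.83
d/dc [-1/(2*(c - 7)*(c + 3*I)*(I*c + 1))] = (I*(c - 7)*(c + 3*I) + (c - 7)*(I*c + 1) + (c + 3*I)*(I*c + 1))/(2*(c - 7)^2*(c + 3*I)^2*(I*c + 1)^2)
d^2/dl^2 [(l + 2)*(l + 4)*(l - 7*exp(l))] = -7*l^2*exp(l) - 70*l*exp(l) + 6*l - 154*exp(l) + 12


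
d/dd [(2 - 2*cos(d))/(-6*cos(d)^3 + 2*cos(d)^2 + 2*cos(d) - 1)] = 8*(12*cos(d)^3 - 20*cos(d)^2 + 4*cos(d) + 1)*sin(d)/(5*cos(d) - 2*cos(2*d) + 3*cos(3*d))^2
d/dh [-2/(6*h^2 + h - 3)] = 2*(12*h + 1)/(6*h^2 + h - 3)^2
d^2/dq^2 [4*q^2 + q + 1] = 8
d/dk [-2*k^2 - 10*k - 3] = -4*k - 10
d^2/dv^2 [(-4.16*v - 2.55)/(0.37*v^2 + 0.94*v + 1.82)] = (-(0.74*v + 0.94)*(1.48*v + 1.88)*(4.16*v + 2.55) + (9.2352*v + 9.7078)*(0.37*v^2 + 0.94*v + 1.82))/(0.37*v^2 + 0.94*v + 1.82)^3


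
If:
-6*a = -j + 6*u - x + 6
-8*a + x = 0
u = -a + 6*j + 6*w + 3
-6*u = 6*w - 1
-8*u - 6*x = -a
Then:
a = 320/1467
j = -3118/1467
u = -1880/1467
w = 4249/2934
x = 2560/1467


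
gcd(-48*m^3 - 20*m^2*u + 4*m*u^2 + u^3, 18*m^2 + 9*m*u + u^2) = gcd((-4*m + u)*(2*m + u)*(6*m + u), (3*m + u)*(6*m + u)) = 6*m + u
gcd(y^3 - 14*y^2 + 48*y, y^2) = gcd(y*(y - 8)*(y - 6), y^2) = y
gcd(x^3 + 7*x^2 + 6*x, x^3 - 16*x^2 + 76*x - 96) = 1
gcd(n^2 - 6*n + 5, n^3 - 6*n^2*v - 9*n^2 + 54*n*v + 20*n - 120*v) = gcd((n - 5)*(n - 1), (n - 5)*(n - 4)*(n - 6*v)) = n - 5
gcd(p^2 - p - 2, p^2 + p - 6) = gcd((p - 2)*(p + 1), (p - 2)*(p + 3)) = p - 2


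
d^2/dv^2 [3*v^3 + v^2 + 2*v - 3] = 18*v + 2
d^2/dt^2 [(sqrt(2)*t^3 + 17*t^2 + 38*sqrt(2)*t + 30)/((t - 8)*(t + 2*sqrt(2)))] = 4*(52*t^3 + 38*sqrt(2)*t^3 + 429*t^2 + 312*sqrt(2)*t^2 + 858*sqrt(2)*t + 1464*t + 568 + 976*sqrt(2))/(t^6 - 24*t^5 + 6*sqrt(2)*t^5 - 144*sqrt(2)*t^4 + 216*t^4 - 1088*t^3 + 1168*sqrt(2)*t^3 - 3456*sqrt(2)*t^2 + 4608*t^2 - 12288*t + 3072*sqrt(2)*t - 8192*sqrt(2))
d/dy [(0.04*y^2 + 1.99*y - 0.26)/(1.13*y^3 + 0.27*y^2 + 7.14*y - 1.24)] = (-0.0452*y^4 - 4.4974*y^3 + 0.6297*y^2 + 0.0411999999999999*y - 0.6112)/(1.2769*y^6 + 0.6102*y^5 + 16.2093*y^4 + 1.0532*y^3 + 50.31*y^2 - 17.7072*y + 1.5376)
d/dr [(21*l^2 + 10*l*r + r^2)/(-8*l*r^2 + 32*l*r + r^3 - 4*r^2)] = (-2*r*(5*l + r)*(8*l*r - 32*l - r^2 + 4*r) + (21*l^2 + 10*l*r + r^2)*(16*l*r - 32*l - 3*r^2 + 8*r))/(r^2*(8*l*r - 32*l - r^2 + 4*r)^2)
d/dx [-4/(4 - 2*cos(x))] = 2*sin(x)/(cos(x) - 2)^2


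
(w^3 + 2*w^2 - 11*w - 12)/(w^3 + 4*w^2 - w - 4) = (w - 3)/(w - 1)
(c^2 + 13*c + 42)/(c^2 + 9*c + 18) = (c + 7)/(c + 3)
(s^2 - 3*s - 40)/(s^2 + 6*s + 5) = (s - 8)/(s + 1)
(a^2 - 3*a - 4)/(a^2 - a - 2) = (a - 4)/(a - 2)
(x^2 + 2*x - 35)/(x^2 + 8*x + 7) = (x - 5)/(x + 1)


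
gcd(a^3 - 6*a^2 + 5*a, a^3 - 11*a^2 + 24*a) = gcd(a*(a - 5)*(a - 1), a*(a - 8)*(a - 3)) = a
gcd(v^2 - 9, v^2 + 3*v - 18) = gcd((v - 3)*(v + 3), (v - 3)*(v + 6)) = v - 3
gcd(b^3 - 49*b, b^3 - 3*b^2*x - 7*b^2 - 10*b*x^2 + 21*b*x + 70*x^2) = b - 7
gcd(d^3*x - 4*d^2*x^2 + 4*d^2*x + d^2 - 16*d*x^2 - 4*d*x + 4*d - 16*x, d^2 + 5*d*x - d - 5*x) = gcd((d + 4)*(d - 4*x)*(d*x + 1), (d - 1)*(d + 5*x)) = 1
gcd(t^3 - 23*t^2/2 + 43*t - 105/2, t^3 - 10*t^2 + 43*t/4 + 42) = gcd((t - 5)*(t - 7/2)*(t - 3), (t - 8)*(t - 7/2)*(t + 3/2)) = t - 7/2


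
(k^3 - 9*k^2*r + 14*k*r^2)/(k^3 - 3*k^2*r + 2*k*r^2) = (-k + 7*r)/(-k + r)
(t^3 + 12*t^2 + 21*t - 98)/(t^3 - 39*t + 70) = (t + 7)/(t - 5)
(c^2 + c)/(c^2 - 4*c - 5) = c/(c - 5)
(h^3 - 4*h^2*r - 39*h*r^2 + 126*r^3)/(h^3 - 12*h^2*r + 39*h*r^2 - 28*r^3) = (h^2 + 3*h*r - 18*r^2)/(h^2 - 5*h*r + 4*r^2)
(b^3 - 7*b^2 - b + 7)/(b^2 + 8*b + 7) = (b^2 - 8*b + 7)/(b + 7)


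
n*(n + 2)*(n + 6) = n^3 + 8*n^2 + 12*n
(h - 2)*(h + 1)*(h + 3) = h^3 + 2*h^2 - 5*h - 6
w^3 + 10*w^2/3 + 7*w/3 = w*(w + 1)*(w + 7/3)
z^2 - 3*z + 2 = (z - 2)*(z - 1)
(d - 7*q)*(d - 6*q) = d^2 - 13*d*q + 42*q^2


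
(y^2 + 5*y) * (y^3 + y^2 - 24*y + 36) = y^5 + 6*y^4 - 19*y^3 - 84*y^2 + 180*y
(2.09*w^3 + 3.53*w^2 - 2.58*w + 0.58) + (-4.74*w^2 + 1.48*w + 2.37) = 2.09*w^3 - 1.21*w^2 - 1.1*w + 2.95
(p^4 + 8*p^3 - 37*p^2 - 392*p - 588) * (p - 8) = p^5 - 101*p^3 - 96*p^2 + 2548*p + 4704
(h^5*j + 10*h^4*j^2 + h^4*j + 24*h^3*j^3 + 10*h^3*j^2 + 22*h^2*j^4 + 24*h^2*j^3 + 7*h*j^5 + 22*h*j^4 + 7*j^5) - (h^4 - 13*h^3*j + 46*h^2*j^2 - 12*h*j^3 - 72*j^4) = h^5*j + 10*h^4*j^2 + h^4*j - h^4 + 24*h^3*j^3 + 10*h^3*j^2 + 13*h^3*j + 22*h^2*j^4 + 24*h^2*j^3 - 46*h^2*j^2 + 7*h*j^5 + 22*h*j^4 + 12*h*j^3 + 7*j^5 + 72*j^4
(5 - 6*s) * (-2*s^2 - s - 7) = 12*s^3 - 4*s^2 + 37*s - 35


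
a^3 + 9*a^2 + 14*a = a*(a + 2)*(a + 7)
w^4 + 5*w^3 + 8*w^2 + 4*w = w*(w + 1)*(w + 2)^2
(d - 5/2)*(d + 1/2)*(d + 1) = d^3 - d^2 - 13*d/4 - 5/4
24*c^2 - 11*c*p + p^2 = (-8*c + p)*(-3*c + p)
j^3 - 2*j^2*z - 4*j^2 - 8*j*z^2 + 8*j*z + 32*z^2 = (j - 4)*(j - 4*z)*(j + 2*z)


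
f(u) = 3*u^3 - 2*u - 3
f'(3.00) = 79.00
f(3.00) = 72.00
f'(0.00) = -2.00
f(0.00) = -3.00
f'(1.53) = 19.07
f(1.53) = 4.68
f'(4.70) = 196.81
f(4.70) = 299.07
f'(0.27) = -1.34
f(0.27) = -3.48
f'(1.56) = 19.90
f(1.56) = 5.27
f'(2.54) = 56.06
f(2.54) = 41.08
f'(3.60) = 114.64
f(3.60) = 129.77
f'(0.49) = 0.16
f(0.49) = -3.63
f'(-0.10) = -1.91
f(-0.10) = -2.80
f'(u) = 9*u^2 - 2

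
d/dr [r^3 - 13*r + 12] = 3*r^2 - 13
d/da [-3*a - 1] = -3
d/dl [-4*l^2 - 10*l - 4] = -8*l - 10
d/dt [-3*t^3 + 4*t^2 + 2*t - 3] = -9*t^2 + 8*t + 2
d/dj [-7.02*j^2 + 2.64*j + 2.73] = 2.64 - 14.04*j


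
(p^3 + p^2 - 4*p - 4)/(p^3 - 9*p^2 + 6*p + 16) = (p + 2)/(p - 8)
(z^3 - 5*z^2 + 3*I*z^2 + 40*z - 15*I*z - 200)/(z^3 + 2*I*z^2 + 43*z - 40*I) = (z - 5)/(z - I)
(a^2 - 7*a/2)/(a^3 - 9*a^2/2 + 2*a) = (2*a - 7)/(2*a^2 - 9*a + 4)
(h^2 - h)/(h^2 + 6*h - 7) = h/(h + 7)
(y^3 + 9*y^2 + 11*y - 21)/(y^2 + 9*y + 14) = (y^2 + 2*y - 3)/(y + 2)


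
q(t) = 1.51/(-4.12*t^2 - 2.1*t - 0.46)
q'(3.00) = 0.02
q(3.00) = -0.03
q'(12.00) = 0.00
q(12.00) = -0.00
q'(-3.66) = -0.02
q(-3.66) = -0.03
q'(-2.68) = -0.05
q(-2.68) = -0.06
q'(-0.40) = -23.17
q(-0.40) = -5.41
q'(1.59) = 0.11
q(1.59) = -0.11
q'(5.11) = 0.00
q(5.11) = -0.01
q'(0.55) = 1.22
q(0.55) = -0.53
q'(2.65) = 0.03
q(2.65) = -0.04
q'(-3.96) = -0.01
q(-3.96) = -0.03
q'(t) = 1.51*(8.24*t + 2.1)/(-4.12*t^2 - 2.1*t - 0.46)^2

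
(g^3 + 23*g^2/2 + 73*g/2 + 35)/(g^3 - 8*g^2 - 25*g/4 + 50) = 2*(g^2 + 9*g + 14)/(2*g^2 - 21*g + 40)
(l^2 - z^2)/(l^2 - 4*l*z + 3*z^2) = (-l - z)/(-l + 3*z)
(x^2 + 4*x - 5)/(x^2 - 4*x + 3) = (x + 5)/(x - 3)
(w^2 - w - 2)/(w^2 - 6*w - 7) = (w - 2)/(w - 7)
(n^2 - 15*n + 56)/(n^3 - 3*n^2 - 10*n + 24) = (n^2 - 15*n + 56)/(n^3 - 3*n^2 - 10*n + 24)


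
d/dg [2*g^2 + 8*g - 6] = 4*g + 8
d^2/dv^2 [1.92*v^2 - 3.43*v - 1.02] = 3.84000000000000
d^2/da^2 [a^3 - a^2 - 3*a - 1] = 6*a - 2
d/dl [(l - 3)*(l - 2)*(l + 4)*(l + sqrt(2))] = 4*l^3 - 3*l^2 + 3*sqrt(2)*l^2 - 28*l - 2*sqrt(2)*l - 14*sqrt(2) + 24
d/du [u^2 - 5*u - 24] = 2*u - 5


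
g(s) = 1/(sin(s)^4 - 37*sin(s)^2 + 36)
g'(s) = (-4*sin(s)^3*cos(s) + 74*sin(s)*cos(s))/(sin(s)^4 - 37*sin(s)^2 + 36)^2 = 2*(cos(2*s) + 36)*sin(s)*cos(s)/(sin(s)^4 - 37*sin(s)^2 + 36)^2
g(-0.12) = 0.03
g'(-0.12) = -0.01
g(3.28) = 0.03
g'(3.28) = 0.01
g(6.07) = 0.03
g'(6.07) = -0.01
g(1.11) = 0.14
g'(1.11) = 0.58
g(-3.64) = 0.04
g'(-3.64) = -0.04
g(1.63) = 8.16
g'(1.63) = -275.37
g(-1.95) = 0.21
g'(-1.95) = 1.05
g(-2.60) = 0.04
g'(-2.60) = 0.05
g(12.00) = 0.04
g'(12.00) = -0.05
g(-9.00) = 0.03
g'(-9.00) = 0.03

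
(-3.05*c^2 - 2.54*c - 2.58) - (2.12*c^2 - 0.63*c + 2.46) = -5.17*c^2 - 1.91*c - 5.04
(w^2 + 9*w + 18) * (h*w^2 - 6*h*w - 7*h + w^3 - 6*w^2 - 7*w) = h*w^4 + 3*h*w^3 - 43*h*w^2 - 171*h*w - 126*h + w^5 + 3*w^4 - 43*w^3 - 171*w^2 - 126*w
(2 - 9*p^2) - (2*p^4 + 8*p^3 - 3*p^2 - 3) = -2*p^4 - 8*p^3 - 6*p^2 + 5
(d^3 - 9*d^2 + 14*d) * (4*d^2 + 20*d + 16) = 4*d^5 - 16*d^4 - 108*d^3 + 136*d^2 + 224*d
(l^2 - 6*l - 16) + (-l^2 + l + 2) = -5*l - 14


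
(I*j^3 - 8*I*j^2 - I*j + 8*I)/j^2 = I*(j^3 - 8*j^2 - j + 8)/j^2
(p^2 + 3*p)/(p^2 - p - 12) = p/(p - 4)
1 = 1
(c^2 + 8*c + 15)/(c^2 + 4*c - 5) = (c + 3)/(c - 1)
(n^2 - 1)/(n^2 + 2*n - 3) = (n + 1)/(n + 3)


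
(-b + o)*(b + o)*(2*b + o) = -2*b^3 - b^2*o + 2*b*o^2 + o^3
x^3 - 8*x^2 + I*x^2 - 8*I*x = x*(x - 8)*(x + I)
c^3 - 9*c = c*(c - 3)*(c + 3)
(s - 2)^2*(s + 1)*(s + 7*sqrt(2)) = s^4 - 3*s^3 + 7*sqrt(2)*s^3 - 21*sqrt(2)*s^2 + 4*s + 28*sqrt(2)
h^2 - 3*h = h*(h - 3)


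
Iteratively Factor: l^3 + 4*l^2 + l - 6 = (l + 2)*(l^2 + 2*l - 3) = (l - 1)*(l + 2)*(l + 3)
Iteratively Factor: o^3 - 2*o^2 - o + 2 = (o + 1)*(o^2 - 3*o + 2) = (o - 2)*(o + 1)*(o - 1)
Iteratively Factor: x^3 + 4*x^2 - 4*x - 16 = (x - 2)*(x^2 + 6*x + 8) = (x - 2)*(x + 2)*(x + 4)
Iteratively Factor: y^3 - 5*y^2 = (y)*(y^2 - 5*y) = y*(y - 5)*(y)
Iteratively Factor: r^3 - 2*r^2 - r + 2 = (r + 1)*(r^2 - 3*r + 2) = (r - 1)*(r + 1)*(r - 2)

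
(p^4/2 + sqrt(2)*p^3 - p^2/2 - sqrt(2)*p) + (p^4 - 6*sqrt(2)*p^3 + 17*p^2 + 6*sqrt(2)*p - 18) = 3*p^4/2 - 5*sqrt(2)*p^3 + 33*p^2/2 + 5*sqrt(2)*p - 18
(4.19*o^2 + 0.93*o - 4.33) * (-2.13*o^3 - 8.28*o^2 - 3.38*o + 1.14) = -8.9247*o^5 - 36.6741*o^4 - 12.6397*o^3 + 37.4856*o^2 + 15.6956*o - 4.9362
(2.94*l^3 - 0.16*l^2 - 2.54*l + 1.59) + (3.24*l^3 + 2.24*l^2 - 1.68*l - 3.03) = 6.18*l^3 + 2.08*l^2 - 4.22*l - 1.44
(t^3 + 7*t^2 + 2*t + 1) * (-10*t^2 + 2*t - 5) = -10*t^5 - 68*t^4 - 11*t^3 - 41*t^2 - 8*t - 5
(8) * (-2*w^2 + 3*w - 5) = -16*w^2 + 24*w - 40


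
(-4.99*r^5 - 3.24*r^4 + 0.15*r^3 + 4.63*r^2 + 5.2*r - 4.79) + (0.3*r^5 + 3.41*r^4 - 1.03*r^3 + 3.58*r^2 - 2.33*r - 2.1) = -4.69*r^5 + 0.17*r^4 - 0.88*r^3 + 8.21*r^2 + 2.87*r - 6.89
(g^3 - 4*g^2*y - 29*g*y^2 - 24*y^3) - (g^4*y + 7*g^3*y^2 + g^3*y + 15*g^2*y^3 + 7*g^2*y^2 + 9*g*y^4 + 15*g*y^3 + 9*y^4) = -g^4*y - 7*g^3*y^2 - g^3*y + g^3 - 15*g^2*y^3 - 7*g^2*y^2 - 4*g^2*y - 9*g*y^4 - 15*g*y^3 - 29*g*y^2 - 9*y^4 - 24*y^3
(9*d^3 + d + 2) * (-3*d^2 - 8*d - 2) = -27*d^5 - 72*d^4 - 21*d^3 - 14*d^2 - 18*d - 4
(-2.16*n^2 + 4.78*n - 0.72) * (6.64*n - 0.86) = -14.3424*n^3 + 33.5968*n^2 - 8.8916*n + 0.6192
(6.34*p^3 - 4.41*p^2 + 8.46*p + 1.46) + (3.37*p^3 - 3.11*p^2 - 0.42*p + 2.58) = 9.71*p^3 - 7.52*p^2 + 8.04*p + 4.04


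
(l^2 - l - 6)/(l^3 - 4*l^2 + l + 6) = (l + 2)/(l^2 - l - 2)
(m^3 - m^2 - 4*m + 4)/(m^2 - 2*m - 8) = (m^2 - 3*m + 2)/(m - 4)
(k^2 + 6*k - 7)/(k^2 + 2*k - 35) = (k - 1)/(k - 5)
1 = 1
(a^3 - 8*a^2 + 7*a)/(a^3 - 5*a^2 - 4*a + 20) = a*(a^2 - 8*a + 7)/(a^3 - 5*a^2 - 4*a + 20)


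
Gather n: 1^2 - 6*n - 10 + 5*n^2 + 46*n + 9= 5*n^2 + 40*n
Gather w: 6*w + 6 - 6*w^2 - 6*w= 6 - 6*w^2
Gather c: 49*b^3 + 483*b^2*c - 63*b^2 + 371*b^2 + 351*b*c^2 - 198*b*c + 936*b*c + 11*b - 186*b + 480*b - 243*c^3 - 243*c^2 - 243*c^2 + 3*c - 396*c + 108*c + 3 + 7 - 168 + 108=49*b^3 + 308*b^2 + 305*b - 243*c^3 + c^2*(351*b - 486) + c*(483*b^2 + 738*b - 285) - 50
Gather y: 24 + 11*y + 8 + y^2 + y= y^2 + 12*y + 32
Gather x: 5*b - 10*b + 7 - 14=-5*b - 7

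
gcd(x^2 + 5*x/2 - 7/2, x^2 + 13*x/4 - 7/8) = x + 7/2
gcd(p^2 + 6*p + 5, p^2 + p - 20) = p + 5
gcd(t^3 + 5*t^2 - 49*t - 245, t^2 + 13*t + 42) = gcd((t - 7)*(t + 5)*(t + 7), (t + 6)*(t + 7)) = t + 7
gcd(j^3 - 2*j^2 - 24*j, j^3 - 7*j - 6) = 1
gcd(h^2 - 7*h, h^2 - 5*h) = h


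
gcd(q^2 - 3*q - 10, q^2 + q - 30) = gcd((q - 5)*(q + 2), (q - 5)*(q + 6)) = q - 5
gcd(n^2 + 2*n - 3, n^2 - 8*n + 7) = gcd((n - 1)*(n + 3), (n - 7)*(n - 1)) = n - 1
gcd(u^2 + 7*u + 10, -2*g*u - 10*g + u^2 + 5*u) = u + 5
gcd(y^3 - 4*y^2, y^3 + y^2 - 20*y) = y^2 - 4*y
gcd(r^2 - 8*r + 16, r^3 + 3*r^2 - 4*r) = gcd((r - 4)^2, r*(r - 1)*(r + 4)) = 1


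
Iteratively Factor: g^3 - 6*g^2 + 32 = (g + 2)*(g^2 - 8*g + 16) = (g - 4)*(g + 2)*(g - 4)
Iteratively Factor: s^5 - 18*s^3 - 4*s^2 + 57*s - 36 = (s - 1)*(s^4 + s^3 - 17*s^2 - 21*s + 36) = (s - 4)*(s - 1)*(s^3 + 5*s^2 + 3*s - 9) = (s - 4)*(s - 1)*(s + 3)*(s^2 + 2*s - 3) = (s - 4)*(s - 1)*(s + 3)^2*(s - 1)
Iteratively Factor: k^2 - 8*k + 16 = (k - 4)*(k - 4)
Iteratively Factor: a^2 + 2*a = (a)*(a + 2)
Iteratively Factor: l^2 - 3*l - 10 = (l + 2)*(l - 5)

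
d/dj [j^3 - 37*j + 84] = 3*j^2 - 37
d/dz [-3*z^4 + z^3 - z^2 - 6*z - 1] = -12*z^3 + 3*z^2 - 2*z - 6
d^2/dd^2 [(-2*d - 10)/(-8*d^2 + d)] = 4*(64*d^3 + 960*d^2 - 120*d + 5)/(d^3*(512*d^3 - 192*d^2 + 24*d - 1))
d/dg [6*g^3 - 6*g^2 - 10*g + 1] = 18*g^2 - 12*g - 10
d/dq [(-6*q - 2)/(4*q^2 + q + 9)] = 4*(6*q^2 + 4*q - 13)/(16*q^4 + 8*q^3 + 73*q^2 + 18*q + 81)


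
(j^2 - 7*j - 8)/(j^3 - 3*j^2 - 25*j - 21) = (j - 8)/(j^2 - 4*j - 21)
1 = 1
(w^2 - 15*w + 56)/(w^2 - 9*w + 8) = (w - 7)/(w - 1)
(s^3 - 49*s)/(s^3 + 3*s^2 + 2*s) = (s^2 - 49)/(s^2 + 3*s + 2)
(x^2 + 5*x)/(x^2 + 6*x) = (x + 5)/(x + 6)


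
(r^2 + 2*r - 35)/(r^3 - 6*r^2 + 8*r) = (r^2 + 2*r - 35)/(r*(r^2 - 6*r + 8))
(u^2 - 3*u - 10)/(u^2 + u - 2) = (u - 5)/(u - 1)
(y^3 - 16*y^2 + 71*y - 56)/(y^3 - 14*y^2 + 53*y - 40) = (y - 7)/(y - 5)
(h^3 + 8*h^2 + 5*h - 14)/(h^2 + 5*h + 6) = (h^2 + 6*h - 7)/(h + 3)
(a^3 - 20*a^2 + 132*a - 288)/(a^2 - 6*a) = a - 14 + 48/a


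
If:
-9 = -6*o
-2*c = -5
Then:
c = 5/2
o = 3/2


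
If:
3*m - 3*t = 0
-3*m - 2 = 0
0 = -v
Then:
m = -2/3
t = -2/3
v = 0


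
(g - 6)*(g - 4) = g^2 - 10*g + 24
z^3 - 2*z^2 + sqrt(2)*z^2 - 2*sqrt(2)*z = z*(z - 2)*(z + sqrt(2))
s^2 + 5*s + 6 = (s + 2)*(s + 3)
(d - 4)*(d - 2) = d^2 - 6*d + 8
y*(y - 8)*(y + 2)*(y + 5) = y^4 - y^3 - 46*y^2 - 80*y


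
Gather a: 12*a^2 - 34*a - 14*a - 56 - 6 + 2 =12*a^2 - 48*a - 60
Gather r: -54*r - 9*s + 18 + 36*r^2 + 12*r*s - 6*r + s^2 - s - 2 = 36*r^2 + r*(12*s - 60) + s^2 - 10*s + 16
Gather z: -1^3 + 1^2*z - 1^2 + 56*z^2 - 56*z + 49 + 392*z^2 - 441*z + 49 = 448*z^2 - 496*z + 96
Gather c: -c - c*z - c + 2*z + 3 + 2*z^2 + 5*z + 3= c*(-z - 2) + 2*z^2 + 7*z + 6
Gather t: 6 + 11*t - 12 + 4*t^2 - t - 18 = 4*t^2 + 10*t - 24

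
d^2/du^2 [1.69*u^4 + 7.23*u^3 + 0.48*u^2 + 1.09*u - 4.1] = 20.28*u^2 + 43.38*u + 0.96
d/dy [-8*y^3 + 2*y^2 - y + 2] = -24*y^2 + 4*y - 1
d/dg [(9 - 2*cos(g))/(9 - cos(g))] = 9*sin(g)/(cos(g) - 9)^2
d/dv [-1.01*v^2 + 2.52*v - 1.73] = 2.52 - 2.02*v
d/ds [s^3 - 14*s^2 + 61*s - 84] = 3*s^2 - 28*s + 61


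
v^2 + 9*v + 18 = (v + 3)*(v + 6)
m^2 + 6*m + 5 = (m + 1)*(m + 5)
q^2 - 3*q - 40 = (q - 8)*(q + 5)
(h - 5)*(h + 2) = h^2 - 3*h - 10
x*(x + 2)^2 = x^3 + 4*x^2 + 4*x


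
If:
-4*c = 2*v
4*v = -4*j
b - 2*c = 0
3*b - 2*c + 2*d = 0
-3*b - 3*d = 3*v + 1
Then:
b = 1/3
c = 1/6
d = -1/3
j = 1/3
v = -1/3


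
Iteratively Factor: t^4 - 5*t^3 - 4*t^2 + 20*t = (t)*(t^3 - 5*t^2 - 4*t + 20) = t*(t + 2)*(t^2 - 7*t + 10) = t*(t - 5)*(t + 2)*(t - 2)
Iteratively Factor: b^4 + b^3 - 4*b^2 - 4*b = (b - 2)*(b^3 + 3*b^2 + 2*b) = (b - 2)*(b + 1)*(b^2 + 2*b) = b*(b - 2)*(b + 1)*(b + 2)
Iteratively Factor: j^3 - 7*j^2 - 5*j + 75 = (j + 3)*(j^2 - 10*j + 25) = (j - 5)*(j + 3)*(j - 5)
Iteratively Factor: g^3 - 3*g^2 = (g)*(g^2 - 3*g) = g^2*(g - 3)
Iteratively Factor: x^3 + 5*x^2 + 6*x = (x + 3)*(x^2 + 2*x) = x*(x + 3)*(x + 2)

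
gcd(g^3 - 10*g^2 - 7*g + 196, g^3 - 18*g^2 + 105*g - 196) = g^2 - 14*g + 49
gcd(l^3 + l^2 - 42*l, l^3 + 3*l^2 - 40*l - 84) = l^2 + l - 42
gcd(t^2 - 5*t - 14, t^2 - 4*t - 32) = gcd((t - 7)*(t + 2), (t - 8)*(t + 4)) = 1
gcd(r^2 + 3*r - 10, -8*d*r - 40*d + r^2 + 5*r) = r + 5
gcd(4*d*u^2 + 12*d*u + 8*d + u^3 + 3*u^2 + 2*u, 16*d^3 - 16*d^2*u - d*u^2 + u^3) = 4*d + u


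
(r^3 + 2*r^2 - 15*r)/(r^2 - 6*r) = (r^2 + 2*r - 15)/(r - 6)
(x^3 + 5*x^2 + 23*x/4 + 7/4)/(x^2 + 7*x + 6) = (x^2 + 4*x + 7/4)/(x + 6)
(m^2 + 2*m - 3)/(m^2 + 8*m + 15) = (m - 1)/(m + 5)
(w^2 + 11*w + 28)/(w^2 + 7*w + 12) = (w + 7)/(w + 3)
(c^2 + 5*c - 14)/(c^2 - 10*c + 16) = (c + 7)/(c - 8)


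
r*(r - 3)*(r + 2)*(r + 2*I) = r^4 - r^3 + 2*I*r^3 - 6*r^2 - 2*I*r^2 - 12*I*r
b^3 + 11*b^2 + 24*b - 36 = (b - 1)*(b + 6)^2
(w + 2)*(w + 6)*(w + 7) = w^3 + 15*w^2 + 68*w + 84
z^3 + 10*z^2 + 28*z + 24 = (z + 2)^2*(z + 6)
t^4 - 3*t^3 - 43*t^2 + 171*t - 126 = (t - 6)*(t - 3)*(t - 1)*(t + 7)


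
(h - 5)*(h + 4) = h^2 - h - 20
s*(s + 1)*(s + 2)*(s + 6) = s^4 + 9*s^3 + 20*s^2 + 12*s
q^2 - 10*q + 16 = (q - 8)*(q - 2)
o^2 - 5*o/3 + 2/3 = (o - 1)*(o - 2/3)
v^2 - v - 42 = (v - 7)*(v + 6)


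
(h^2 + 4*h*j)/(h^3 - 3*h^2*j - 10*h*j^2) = (h + 4*j)/(h^2 - 3*h*j - 10*j^2)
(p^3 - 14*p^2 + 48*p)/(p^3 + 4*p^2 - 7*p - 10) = p*(p^2 - 14*p + 48)/(p^3 + 4*p^2 - 7*p - 10)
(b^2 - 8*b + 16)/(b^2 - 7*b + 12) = (b - 4)/(b - 3)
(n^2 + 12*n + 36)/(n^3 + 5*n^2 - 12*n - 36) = (n + 6)/(n^2 - n - 6)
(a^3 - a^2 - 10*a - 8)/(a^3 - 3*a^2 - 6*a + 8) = (a + 1)/(a - 1)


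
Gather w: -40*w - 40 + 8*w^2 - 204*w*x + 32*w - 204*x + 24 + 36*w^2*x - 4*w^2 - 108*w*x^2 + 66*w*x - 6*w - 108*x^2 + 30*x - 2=w^2*(36*x + 4) + w*(-108*x^2 - 138*x - 14) - 108*x^2 - 174*x - 18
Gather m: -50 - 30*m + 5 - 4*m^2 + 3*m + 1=-4*m^2 - 27*m - 44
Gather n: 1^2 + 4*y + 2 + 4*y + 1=8*y + 4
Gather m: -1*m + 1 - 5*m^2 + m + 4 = 5 - 5*m^2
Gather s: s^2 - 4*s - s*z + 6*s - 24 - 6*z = s^2 + s*(2 - z) - 6*z - 24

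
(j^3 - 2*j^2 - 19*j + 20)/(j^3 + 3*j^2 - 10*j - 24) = (j^2 - 6*j + 5)/(j^2 - j - 6)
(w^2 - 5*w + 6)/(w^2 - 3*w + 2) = (w - 3)/(w - 1)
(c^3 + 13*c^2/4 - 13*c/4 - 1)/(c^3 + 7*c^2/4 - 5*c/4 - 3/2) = (4*c^2 + 17*c + 4)/(4*c^2 + 11*c + 6)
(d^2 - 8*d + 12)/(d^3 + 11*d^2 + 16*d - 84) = (d - 6)/(d^2 + 13*d + 42)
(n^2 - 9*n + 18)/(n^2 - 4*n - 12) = (n - 3)/(n + 2)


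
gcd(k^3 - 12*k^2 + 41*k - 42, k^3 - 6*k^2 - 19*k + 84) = k^2 - 10*k + 21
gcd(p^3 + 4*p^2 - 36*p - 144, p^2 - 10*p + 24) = p - 6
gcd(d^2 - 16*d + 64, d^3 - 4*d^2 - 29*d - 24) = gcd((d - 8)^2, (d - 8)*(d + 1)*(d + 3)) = d - 8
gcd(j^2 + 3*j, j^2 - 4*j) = j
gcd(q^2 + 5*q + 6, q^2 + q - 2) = q + 2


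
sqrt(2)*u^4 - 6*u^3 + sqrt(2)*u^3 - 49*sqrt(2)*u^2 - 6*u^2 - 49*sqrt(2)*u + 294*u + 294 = (u - 7)*(u + 7)*(u - 3*sqrt(2))*(sqrt(2)*u + sqrt(2))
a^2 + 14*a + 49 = (a + 7)^2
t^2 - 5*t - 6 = (t - 6)*(t + 1)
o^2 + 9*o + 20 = (o + 4)*(o + 5)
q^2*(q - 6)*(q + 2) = q^4 - 4*q^3 - 12*q^2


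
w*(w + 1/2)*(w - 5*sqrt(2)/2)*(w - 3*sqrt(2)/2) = w^4 - 4*sqrt(2)*w^3 + w^3/2 - 2*sqrt(2)*w^2 + 15*w^2/2 + 15*w/4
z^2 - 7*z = z*(z - 7)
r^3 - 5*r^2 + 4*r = r*(r - 4)*(r - 1)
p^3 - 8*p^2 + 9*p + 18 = (p - 6)*(p - 3)*(p + 1)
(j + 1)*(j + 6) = j^2 + 7*j + 6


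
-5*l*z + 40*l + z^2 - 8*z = (-5*l + z)*(z - 8)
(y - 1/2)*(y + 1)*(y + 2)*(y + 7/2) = y^4 + 6*y^3 + 37*y^2/4 + 3*y/4 - 7/2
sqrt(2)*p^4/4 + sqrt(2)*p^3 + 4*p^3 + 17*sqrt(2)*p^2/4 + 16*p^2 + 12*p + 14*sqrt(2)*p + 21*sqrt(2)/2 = (p/2 + sqrt(2)/2)*(p + 3)*(p + 7*sqrt(2))*(sqrt(2)*p/2 + sqrt(2)/2)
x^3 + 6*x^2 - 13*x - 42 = (x - 3)*(x + 2)*(x + 7)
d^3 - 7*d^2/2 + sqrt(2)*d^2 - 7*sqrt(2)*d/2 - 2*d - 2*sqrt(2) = (d - 4)*(d + 1/2)*(d + sqrt(2))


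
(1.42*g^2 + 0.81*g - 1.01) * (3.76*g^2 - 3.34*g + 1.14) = 5.3392*g^4 - 1.6972*g^3 - 4.8842*g^2 + 4.2968*g - 1.1514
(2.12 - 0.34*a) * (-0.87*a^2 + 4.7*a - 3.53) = 0.2958*a^3 - 3.4424*a^2 + 11.1642*a - 7.4836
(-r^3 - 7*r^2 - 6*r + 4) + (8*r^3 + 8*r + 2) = 7*r^3 - 7*r^2 + 2*r + 6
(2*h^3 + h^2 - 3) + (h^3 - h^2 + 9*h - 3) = 3*h^3 + 9*h - 6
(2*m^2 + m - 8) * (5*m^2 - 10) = 10*m^4 + 5*m^3 - 60*m^2 - 10*m + 80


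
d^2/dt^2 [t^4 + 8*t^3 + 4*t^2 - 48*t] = 12*t^2 + 48*t + 8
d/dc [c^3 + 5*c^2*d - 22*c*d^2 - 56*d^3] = 3*c^2 + 10*c*d - 22*d^2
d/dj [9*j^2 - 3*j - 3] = 18*j - 3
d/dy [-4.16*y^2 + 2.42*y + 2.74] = 2.42 - 8.32*y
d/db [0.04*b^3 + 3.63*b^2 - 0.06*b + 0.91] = 0.12*b^2 + 7.26*b - 0.06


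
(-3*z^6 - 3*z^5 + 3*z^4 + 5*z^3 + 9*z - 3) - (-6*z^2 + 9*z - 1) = -3*z^6 - 3*z^5 + 3*z^4 + 5*z^3 + 6*z^2 - 2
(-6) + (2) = -4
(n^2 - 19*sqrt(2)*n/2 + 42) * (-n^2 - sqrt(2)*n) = -n^4 + 17*sqrt(2)*n^3/2 - 23*n^2 - 42*sqrt(2)*n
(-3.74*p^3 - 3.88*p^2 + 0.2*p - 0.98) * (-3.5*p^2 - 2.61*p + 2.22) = 13.09*p^5 + 23.3414*p^4 + 1.124*p^3 - 5.7056*p^2 + 3.0018*p - 2.1756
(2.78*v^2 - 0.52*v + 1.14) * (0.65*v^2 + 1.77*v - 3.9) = 1.807*v^4 + 4.5826*v^3 - 11.0214*v^2 + 4.0458*v - 4.446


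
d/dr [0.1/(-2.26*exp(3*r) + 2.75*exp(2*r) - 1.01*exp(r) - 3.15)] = (0.678*exp(2*r) - 0.55*exp(r) + 0.101)*exp(r)/(2.26*exp(3*r) - 2.75*exp(2*r) + 1.01*exp(r) + 3.15)^2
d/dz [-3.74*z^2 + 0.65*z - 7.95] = 0.65 - 7.48*z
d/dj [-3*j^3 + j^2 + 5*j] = -9*j^2 + 2*j + 5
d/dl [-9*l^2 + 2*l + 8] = 2 - 18*l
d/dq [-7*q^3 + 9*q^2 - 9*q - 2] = -21*q^2 + 18*q - 9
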